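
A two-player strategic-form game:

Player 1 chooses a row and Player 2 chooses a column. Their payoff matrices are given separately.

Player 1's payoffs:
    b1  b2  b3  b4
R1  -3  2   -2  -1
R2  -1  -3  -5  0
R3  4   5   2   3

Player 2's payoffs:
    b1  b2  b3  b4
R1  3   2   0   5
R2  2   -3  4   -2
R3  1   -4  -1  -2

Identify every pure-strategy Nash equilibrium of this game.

Pure NE: (R3, b1)

For each player, find the best response to each opponent profile; mutual best responses are the pure NE.
Player 1 against b1: payoffs -3, -1, 4 → best response R3.
Player 1 against b2: payoffs 2, -3, 5 → best response R3.
Player 1 against b3: payoffs -2, -5, 2 → best response R3.
Player 1 against b4: payoffs -1, 0, 3 → best response R3.
Player 2 against R1: payoffs 3, 2, 0, 5 → best response b4.
Player 2 against R2: payoffs 2, -3, 4, -2 → best response b3.
Player 2 against R3: payoffs 1, -4, -1, -2 → best response b1.
Mutual best responses: (R3, b1).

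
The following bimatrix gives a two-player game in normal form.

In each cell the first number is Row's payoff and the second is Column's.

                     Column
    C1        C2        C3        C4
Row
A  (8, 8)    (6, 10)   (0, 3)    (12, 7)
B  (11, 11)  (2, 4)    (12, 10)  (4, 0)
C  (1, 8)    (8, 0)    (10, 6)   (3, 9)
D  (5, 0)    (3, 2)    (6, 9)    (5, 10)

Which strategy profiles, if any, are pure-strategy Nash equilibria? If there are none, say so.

The unique pure-strategy Nash equilibrium is (B, C1).

(A, C1): Row can switch to B (8 → 11). Not NE.
(A, C2): Row can switch to C (6 → 8). Not NE.
(A, C3): Row can switch to B (0 → 12). Not NE.
(A, C4): Column can switch to C1 (7 → 8). Not NE.
(B, C1): Row gets 11, best alternative 8; Column gets 11, best alternative 10. No profitable deviation — NE.
(B, C2): Row can switch to A (2 → 6). Not NE.
(B, C3): Column can switch to C1 (10 → 11). Not NE.
(The remaining 9 profiles each have a profitable deviation by the same check.)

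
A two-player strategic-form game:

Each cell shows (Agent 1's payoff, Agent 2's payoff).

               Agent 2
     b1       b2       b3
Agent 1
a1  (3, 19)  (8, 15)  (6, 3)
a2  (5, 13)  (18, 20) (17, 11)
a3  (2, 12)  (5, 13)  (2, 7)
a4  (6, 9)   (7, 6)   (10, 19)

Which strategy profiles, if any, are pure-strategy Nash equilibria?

(a1, b1): Agent 1 can switch to a2 (3 → 5). Not NE.
(a1, b2): Agent 1 can switch to a2 (8 → 18). Not NE.
(a1, b3): Agent 1 can switch to a2 (6 → 17). Not NE.
(a2, b1): Agent 1 can switch to a4 (5 → 6). Not NE.
(a2, b2): Agent 1 gets 18, best alternative 8; Agent 2 gets 20, best alternative 13. No profitable deviation — NE.
(a2, b3): Agent 2 can switch to b1 (11 → 13). Not NE.
(a3, b1): Agent 1 can switch to a1 (2 → 3). Not NE.
(a3, b2): Agent 1 can switch to a1 (5 → 8). Not NE.
(a3, b3): Agent 1 can switch to a1 (2 → 6). Not NE.
(The remaining 3 profiles each have a profitable deviation by the same check.)

Pure NE: (a2, b2)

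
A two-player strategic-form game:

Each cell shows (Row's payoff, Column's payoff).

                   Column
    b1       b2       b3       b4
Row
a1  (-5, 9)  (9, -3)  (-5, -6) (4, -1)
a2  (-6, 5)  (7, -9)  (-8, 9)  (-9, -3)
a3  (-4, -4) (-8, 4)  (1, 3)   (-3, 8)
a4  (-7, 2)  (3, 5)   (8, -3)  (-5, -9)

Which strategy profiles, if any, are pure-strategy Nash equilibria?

Mark each player's best response to every combination of opponents' strategies; a profile where every player is best-responding is a pure Nash equilibrium.
Row against b1: payoffs -5, -6, -4, -7 → best response a3.
Row against b2: payoffs 9, 7, -8, 3 → best response a1.
Row against b3: payoffs -5, -8, 1, 8 → best response a4.
Row against b4: payoffs 4, -9, -3, -5 → best response a1.
Column against a1: payoffs 9, -3, -6, -1 → best response b1.
Column against a2: payoffs 5, -9, 9, -3 → best response b3.
Column against a3: payoffs -4, 4, 3, 8 → best response b4.
Column against a4: payoffs 2, 5, -3, -9 → best response b2.
No profile is a mutual best response for all players.

This game has no pure Nash equilibrium.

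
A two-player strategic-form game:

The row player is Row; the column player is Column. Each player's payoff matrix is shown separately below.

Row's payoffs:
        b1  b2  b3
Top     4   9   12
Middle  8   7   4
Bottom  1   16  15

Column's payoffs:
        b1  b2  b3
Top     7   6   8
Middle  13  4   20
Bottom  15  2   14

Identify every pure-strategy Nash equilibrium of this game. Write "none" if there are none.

There is no pure-strategy Nash equilibrium.

For each strategy profile, look for a profitable unilateral deviation.
(Top, b1): Row can switch to Middle (4 → 8). Not NE.
(Top, b2): Row can switch to Bottom (9 → 16). Not NE.
(Top, b3): Row can switch to Bottom (12 → 15). Not NE.
(Middle, b1): Column can switch to b3 (13 → 20). Not NE.
(Middle, b2): Row can switch to Top (7 → 9). Not NE.
(Middle, b3): Row can switch to Top (4 → 12). Not NE.
(Bottom, b1): Row can switch to Top (1 → 4). Not NE.
(Bottom, b2): Column can switch to b1 (2 → 15). Not NE.
(Bottom, b3): Column can switch to b1 (14 → 15). Not NE.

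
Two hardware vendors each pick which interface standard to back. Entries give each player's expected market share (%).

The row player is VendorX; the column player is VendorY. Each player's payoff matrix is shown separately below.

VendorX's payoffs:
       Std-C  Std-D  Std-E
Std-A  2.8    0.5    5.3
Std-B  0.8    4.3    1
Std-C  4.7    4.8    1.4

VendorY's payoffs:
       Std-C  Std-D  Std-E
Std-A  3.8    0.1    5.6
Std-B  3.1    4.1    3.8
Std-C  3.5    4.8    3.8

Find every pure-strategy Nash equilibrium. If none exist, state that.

For each strategy profile, look for a profitable unilateral deviation.
(Std-A, Std-C): VendorX can switch to Std-C (2.8 → 4.7). Not NE.
(Std-A, Std-D): VendorX can switch to Std-B (0.5 → 4.3). Not NE.
(Std-A, Std-E): VendorX gets 5.3, best alternative 1.4; VendorY gets 5.6, best alternative 3.8. No profitable deviation — NE.
(Std-B, Std-C): VendorX can switch to Std-A (0.8 → 2.8). Not NE.
(Std-B, Std-D): VendorX can switch to Std-C (4.3 → 4.8). Not NE.
(Std-B, Std-E): VendorX can switch to Std-A (1 → 5.3). Not NE.
(Std-C, Std-C): VendorY can switch to Std-D (3.5 → 4.8). Not NE.
(Std-C, Std-D): VendorX gets 4.8, best alternative 4.3; VendorY gets 4.8, best alternative 3.8. No profitable deviation — NE.
(Std-C, Std-E): VendorX can switch to Std-A (1.4 → 5.3). Not NE.

The pure Nash equilibria are (Std-A, Std-E), (Std-C, Std-D).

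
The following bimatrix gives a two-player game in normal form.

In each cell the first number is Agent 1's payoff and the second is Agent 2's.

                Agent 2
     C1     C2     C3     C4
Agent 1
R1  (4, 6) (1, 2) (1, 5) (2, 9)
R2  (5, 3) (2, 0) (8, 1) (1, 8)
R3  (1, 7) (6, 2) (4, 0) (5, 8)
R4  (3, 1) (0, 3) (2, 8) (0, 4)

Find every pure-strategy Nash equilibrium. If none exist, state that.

Agent 1 against C1: payoffs 4, 5, 1, 3 → best response R2.
Agent 1 against C2: payoffs 1, 2, 6, 0 → best response R3.
Agent 1 against C3: payoffs 1, 8, 4, 2 → best response R2.
Agent 1 against C4: payoffs 2, 1, 5, 0 → best response R3.
Agent 2 against R1: payoffs 6, 2, 5, 9 → best response C4.
Agent 2 against R2: payoffs 3, 0, 1, 8 → best response C4.
Agent 2 against R3: payoffs 7, 2, 0, 8 → best response C4.
Agent 2 against R4: payoffs 1, 3, 8, 4 → best response C3.
Mutual best responses: (R3, C4).

The unique pure-strategy Nash equilibrium is (R3, C4).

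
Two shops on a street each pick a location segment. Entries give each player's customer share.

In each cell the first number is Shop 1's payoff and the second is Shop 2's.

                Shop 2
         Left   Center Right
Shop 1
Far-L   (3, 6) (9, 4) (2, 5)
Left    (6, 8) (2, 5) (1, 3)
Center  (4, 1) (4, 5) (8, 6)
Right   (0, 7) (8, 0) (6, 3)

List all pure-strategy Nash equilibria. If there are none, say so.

Shop 1 against Left: payoffs 3, 6, 4, 0 → best response Left.
Shop 1 against Center: payoffs 9, 2, 4, 8 → best response Far-L.
Shop 1 against Right: payoffs 2, 1, 8, 6 → best response Center.
Shop 2 against Far-L: payoffs 6, 4, 5 → best response Left.
Shop 2 against Left: payoffs 8, 5, 3 → best response Left.
Shop 2 against Center: payoffs 1, 5, 6 → best response Right.
Shop 2 against Right: payoffs 7, 0, 3 → best response Left.
Mutual best responses: (Left, Left); (Center, Right).

Pure-strategy Nash equilibria: (Left, Left); (Center, Right)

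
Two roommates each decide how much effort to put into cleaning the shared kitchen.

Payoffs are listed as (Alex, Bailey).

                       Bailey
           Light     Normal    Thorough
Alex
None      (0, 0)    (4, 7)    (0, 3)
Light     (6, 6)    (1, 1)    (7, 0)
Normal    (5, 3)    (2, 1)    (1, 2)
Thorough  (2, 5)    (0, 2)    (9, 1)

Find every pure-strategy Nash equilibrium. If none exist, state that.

Pure-strategy Nash equilibria: (None, Normal); (Light, Light)

Alex against Light: payoffs 0, 6, 5, 2 → best response Light.
Alex against Normal: payoffs 4, 1, 2, 0 → best response None.
Alex against Thorough: payoffs 0, 7, 1, 9 → best response Thorough.
Bailey against None: payoffs 0, 7, 3 → best response Normal.
Bailey against Light: payoffs 6, 1, 0 → best response Light.
Bailey against Normal: payoffs 3, 1, 2 → best response Light.
Bailey against Thorough: payoffs 5, 2, 1 → best response Light.
Mutual best responses: (None, Normal); (Light, Light).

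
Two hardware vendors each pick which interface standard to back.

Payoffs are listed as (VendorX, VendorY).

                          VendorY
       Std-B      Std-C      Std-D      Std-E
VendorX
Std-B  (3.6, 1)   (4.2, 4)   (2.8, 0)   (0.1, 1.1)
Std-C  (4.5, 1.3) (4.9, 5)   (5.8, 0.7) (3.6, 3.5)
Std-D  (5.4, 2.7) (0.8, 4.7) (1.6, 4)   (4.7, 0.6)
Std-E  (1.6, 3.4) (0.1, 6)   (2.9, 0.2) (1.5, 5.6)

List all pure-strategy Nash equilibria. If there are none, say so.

VendorX against Std-B: payoffs 3.6, 4.5, 5.4, 1.6 → best response Std-D.
VendorX against Std-C: payoffs 4.2, 4.9, 0.8, 0.1 → best response Std-C.
VendorX against Std-D: payoffs 2.8, 5.8, 1.6, 2.9 → best response Std-C.
VendorX against Std-E: payoffs 0.1, 3.6, 4.7, 1.5 → best response Std-D.
VendorY against Std-B: payoffs 1, 4, 0, 1.1 → best response Std-C.
VendorY against Std-C: payoffs 1.3, 5, 0.7, 3.5 → best response Std-C.
VendorY against Std-D: payoffs 2.7, 4.7, 4, 0.6 → best response Std-C.
VendorY against Std-E: payoffs 3.4, 6, 0.2, 5.6 → best response Std-C.
Mutual best responses: (Std-C, Std-C).

(Std-C, Std-C)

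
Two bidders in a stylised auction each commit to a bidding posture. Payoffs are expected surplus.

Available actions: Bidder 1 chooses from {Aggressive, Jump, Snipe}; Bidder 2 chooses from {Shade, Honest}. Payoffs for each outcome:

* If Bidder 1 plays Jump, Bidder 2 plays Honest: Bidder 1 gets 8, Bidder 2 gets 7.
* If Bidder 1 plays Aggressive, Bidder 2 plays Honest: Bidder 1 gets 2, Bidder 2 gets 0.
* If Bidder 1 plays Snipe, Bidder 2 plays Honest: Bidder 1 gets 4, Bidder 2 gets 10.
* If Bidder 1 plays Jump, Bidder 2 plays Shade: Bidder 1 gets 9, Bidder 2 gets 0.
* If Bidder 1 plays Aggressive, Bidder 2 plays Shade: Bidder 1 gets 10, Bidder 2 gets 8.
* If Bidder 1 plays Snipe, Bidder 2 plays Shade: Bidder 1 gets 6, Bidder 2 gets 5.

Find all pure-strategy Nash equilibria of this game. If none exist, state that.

Pure-strategy Nash equilibria: (Aggressive, Shade); (Jump, Honest)

Bidder 1 against Shade: payoffs 10, 9, 6 → best response Aggressive.
Bidder 1 against Honest: payoffs 2, 8, 4 → best response Jump.
Bidder 2 against Aggressive: payoffs 8, 0 → best response Shade.
Bidder 2 against Jump: payoffs 0, 7 → best response Honest.
Bidder 2 against Snipe: payoffs 5, 10 → best response Honest.
Mutual best responses: (Aggressive, Shade); (Jump, Honest).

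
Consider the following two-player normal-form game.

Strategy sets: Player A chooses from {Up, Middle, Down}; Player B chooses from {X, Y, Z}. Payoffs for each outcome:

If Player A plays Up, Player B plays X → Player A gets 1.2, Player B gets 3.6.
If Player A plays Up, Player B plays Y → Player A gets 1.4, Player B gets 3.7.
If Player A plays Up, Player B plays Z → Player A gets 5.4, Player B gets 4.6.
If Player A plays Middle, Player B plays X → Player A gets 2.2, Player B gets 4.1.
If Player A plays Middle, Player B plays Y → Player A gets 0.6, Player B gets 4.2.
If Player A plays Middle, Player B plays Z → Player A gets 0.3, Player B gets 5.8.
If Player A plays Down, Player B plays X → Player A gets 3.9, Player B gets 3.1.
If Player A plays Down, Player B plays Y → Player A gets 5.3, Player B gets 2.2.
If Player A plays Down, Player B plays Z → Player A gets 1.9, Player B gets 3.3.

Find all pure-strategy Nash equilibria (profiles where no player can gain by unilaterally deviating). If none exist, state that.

Pure NE: (Up, Z)

Player A against X: payoffs 1.2, 2.2, 3.9 → best response Down.
Player A against Y: payoffs 1.4, 0.6, 5.3 → best response Down.
Player A against Z: payoffs 5.4, 0.3, 1.9 → best response Up.
Player B against Up: payoffs 3.6, 3.7, 4.6 → best response Z.
Player B against Middle: payoffs 4.1, 4.2, 5.8 → best response Z.
Player B against Down: payoffs 3.1, 2.2, 3.3 → best response Z.
Mutual best responses: (Up, Z).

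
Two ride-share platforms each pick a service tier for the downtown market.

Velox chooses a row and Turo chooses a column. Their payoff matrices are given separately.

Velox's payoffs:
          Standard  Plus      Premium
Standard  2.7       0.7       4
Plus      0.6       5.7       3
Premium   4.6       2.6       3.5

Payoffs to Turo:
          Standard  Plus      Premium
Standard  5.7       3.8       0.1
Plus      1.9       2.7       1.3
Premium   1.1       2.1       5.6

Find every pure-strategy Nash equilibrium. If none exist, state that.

Pure NE: (Plus, Plus)

(Standard, Standard): Velox can switch to Premium (2.7 → 4.6). Not NE.
(Standard, Plus): Velox can switch to Plus (0.7 → 5.7). Not NE.
(Standard, Premium): Turo can switch to Standard (0.1 → 5.7). Not NE.
(Plus, Standard): Velox can switch to Standard (0.6 → 2.7). Not NE.
(Plus, Plus): Velox gets 5.7, best alternative 2.6; Turo gets 2.7, best alternative 1.9. No profitable deviation — NE.
(Plus, Premium): Velox can switch to Standard (3 → 4). Not NE.
(Premium, Standard): Turo can switch to Plus (1.1 → 2.1). Not NE.
(The remaining 2 profiles each have a profitable deviation by the same check.)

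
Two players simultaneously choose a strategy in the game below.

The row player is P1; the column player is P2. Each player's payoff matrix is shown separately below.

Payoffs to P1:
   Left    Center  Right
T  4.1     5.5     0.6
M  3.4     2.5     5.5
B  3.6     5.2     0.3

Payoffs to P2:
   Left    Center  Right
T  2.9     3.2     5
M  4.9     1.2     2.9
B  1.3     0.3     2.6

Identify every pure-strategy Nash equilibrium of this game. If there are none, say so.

There is no pure-strategy Nash equilibrium.

(T, Left): P2 can switch to Center (2.9 → 3.2). Not NE.
(T, Center): P2 can switch to Right (3.2 → 5). Not NE.
(T, Right): P1 can switch to M (0.6 → 5.5). Not NE.
(M, Left): P1 can switch to T (3.4 → 4.1). Not NE.
(M, Center): P1 can switch to T (2.5 → 5.5). Not NE.
(M, Right): P2 can switch to Left (2.9 → 4.9). Not NE.
(B, Left): P1 can switch to T (3.6 → 4.1). Not NE.
(B, Center): P1 can switch to T (5.2 → 5.5). Not NE.
(The remaining 1 profile has a profitable deviation by the same check.)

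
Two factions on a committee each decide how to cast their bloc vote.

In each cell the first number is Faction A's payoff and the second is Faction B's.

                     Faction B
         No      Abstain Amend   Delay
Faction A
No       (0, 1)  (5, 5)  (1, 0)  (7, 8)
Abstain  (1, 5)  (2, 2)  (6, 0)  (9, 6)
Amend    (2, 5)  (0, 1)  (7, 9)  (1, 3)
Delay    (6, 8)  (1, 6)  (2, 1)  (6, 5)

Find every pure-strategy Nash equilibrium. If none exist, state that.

(Abstain, Delay); (Amend, Amend); (Delay, No)

Faction A against No: payoffs 0, 1, 2, 6 → best response Delay.
Faction A against Abstain: payoffs 5, 2, 0, 1 → best response No.
Faction A against Amend: payoffs 1, 6, 7, 2 → best response Amend.
Faction A against Delay: payoffs 7, 9, 1, 6 → best response Abstain.
Faction B against No: payoffs 1, 5, 0, 8 → best response Delay.
Faction B against Abstain: payoffs 5, 2, 0, 6 → best response Delay.
Faction B against Amend: payoffs 5, 1, 9, 3 → best response Amend.
Faction B against Delay: payoffs 8, 6, 1, 5 → best response No.
Mutual best responses: (Abstain, Delay); (Amend, Amend); (Delay, No).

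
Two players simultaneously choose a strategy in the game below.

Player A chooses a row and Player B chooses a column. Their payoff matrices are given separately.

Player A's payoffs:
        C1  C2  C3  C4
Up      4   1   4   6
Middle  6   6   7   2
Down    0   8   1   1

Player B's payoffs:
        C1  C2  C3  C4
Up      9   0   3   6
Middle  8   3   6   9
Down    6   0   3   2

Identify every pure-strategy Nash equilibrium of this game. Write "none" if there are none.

(Up, C1): Player A can switch to Middle (4 → 6). Not NE.
(Up, C2): Player A can switch to Middle (1 → 6). Not NE.
(Up, C3): Player A can switch to Middle (4 → 7). Not NE.
(Up, C4): Player B can switch to C1 (6 → 9). Not NE.
(Middle, C1): Player B can switch to C4 (8 → 9). Not NE.
(Middle, C2): Player A can switch to Down (6 → 8). Not NE.
(Middle, C3): Player B can switch to C1 (6 → 8). Not NE.
(Middle, C4): Player A can switch to Up (2 → 6). Not NE.
(Down, C1): Player A can switch to Up (0 → 4). Not NE.
(Down, C2): Player B can switch to C1 (0 → 6). Not NE.
(Down, C3): Player A can switch to Up (1 → 4). Not NE.
(Down, C4): Player A can switch to Up (1 → 6). Not NE.

There is no pure-strategy Nash equilibrium.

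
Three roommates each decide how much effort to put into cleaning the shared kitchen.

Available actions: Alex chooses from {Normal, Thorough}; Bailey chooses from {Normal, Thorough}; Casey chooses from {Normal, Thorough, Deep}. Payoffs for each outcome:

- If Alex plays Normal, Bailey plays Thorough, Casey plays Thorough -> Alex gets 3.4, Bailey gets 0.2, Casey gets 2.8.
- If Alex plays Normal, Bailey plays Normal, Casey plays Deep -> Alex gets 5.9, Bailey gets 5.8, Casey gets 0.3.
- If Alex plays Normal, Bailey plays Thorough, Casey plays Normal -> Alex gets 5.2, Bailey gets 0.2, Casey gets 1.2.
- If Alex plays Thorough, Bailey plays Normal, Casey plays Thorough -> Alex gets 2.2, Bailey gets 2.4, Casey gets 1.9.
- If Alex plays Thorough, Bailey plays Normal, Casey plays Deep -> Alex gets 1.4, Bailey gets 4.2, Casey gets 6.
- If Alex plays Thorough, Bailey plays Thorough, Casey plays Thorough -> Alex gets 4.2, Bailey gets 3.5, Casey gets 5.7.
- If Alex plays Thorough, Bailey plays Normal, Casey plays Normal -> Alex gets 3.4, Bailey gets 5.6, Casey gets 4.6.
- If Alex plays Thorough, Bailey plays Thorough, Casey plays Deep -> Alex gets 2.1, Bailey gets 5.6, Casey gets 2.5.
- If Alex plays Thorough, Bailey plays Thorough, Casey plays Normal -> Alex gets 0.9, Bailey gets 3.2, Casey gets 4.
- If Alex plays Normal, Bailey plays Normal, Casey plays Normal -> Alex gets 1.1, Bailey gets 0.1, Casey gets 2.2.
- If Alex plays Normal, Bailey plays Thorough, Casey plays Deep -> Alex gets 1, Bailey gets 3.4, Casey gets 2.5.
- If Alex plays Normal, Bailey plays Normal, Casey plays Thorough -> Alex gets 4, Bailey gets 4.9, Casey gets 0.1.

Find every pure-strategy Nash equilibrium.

Mark each player's best response to every combination of opponents' strategies; a profile where every player is best-responding is a pure Nash equilibrium.
Alex against (Normal, Normal): payoffs 1.1, 3.4 → best response Thorough.
Alex against (Normal, Thorough): payoffs 4, 2.2 → best response Normal.
Alex against (Normal, Deep): payoffs 5.9, 1.4 → best response Normal.
Alex against (Thorough, Normal): payoffs 5.2, 0.9 → best response Normal.
Alex against (Thorough, Thorough): payoffs 3.4, 4.2 → best response Thorough.
Alex against (Thorough, Deep): payoffs 1, 2.1 → best response Thorough.
Bailey against (Normal, Normal): payoffs 0.1, 0.2 → best response Thorough.
Bailey against (Normal, Thorough): payoffs 4.9, 0.2 → best response Normal.
Bailey against (Normal, Deep): payoffs 5.8, 3.4 → best response Normal.
Bailey against (Thorough, Normal): payoffs 5.6, 3.2 → best response Normal.
Bailey against (Thorough, Thorough): payoffs 2.4, 3.5 → best response Thorough.
Bailey against (Thorough, Deep): payoffs 4.2, 5.6 → best response Thorough.
Casey against (Normal, Normal): payoffs 2.2, 0.1, 0.3 → best response Normal.
Casey against (Normal, Thorough): payoffs 1.2, 2.8, 2.5 → best response Thorough.
Casey against (Thorough, Normal): payoffs 4.6, 1.9, 6 → best response Deep.
Casey against (Thorough, Thorough): payoffs 4, 5.7, 2.5 → best response Thorough.
Mutual best responses: (Thorough, Thorough, Thorough).

(Thorough, Thorough, Thorough)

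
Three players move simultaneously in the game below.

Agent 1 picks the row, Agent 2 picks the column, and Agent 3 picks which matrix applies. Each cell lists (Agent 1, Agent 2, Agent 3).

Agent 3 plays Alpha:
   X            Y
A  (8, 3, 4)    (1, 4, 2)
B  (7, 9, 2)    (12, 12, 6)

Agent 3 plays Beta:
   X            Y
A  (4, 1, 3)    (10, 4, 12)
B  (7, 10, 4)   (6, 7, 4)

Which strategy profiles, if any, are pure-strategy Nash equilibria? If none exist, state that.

(A, Y, Beta); (B, X, Beta); (B, Y, Alpha)

Mark each player's best response to every combination of opponents' strategies; a profile where every player is best-responding is a pure Nash equilibrium.
Agent 1 against (X, Alpha): payoffs 8, 7 → best response A.
Agent 1 against (X, Beta): payoffs 4, 7 → best response B.
Agent 1 against (Y, Alpha): payoffs 1, 12 → best response B.
Agent 1 against (Y, Beta): payoffs 10, 6 → best response A.
Agent 2 against (A, Alpha): payoffs 3, 4 → best response Y.
Agent 2 against (A, Beta): payoffs 1, 4 → best response Y.
Agent 2 against (B, Alpha): payoffs 9, 12 → best response Y.
Agent 2 against (B, Beta): payoffs 10, 7 → best response X.
Agent 3 against (A, X): payoffs 4, 3 → best response Alpha.
Agent 3 against (A, Y): payoffs 2, 12 → best response Beta.
Agent 3 against (B, X): payoffs 2, 4 → best response Beta.
Agent 3 against (B, Y): payoffs 6, 4 → best response Alpha.
Mutual best responses: (A, Y, Beta); (B, X, Beta); (B, Y, Alpha).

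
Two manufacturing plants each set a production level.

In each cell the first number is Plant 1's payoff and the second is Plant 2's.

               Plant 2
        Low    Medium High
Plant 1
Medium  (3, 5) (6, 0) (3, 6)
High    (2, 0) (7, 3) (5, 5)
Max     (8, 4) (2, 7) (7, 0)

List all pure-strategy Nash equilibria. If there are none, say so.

Check each profile: it is a Nash equilibrium iff no player can strictly gain by switching unilaterally.
(Medium, Low): Plant 1 can switch to Max (3 → 8). Not NE.
(Medium, Medium): Plant 1 can switch to High (6 → 7). Not NE.
(Medium, High): Plant 1 can switch to High (3 → 5). Not NE.
(High, Low): Plant 1 can switch to Medium (2 → 3). Not NE.
(High, Medium): Plant 2 can switch to High (3 → 5). Not NE.
(High, High): Plant 1 can switch to Max (5 → 7). Not NE.
(Max, Low): Plant 2 can switch to Medium (4 → 7). Not NE.
(Max, Medium): Plant 1 can switch to Medium (2 → 6). Not NE.
(Max, High): Plant 2 can switch to Low (0 → 4). Not NE.

There is no pure-strategy Nash equilibrium.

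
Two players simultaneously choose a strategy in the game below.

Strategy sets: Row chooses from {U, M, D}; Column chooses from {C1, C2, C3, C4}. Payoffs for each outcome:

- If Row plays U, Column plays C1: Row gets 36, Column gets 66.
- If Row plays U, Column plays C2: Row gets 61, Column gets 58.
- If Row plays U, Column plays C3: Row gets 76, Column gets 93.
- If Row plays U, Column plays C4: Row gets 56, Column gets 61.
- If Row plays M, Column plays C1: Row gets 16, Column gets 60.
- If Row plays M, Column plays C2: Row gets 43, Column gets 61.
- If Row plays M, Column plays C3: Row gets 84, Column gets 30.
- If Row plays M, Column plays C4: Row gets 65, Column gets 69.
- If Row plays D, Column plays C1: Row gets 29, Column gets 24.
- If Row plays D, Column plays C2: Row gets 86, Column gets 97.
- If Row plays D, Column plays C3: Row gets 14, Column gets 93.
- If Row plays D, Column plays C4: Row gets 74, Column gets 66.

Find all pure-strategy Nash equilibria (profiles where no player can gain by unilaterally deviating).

Mark each player's best response to every combination of opponents' strategies; a profile where every player is best-responding is a pure Nash equilibrium.
Row against C1: payoffs 36, 16, 29 → best response U.
Row against C2: payoffs 61, 43, 86 → best response D.
Row against C3: payoffs 76, 84, 14 → best response M.
Row against C4: payoffs 56, 65, 74 → best response D.
Column against U: payoffs 66, 58, 93, 61 → best response C3.
Column against M: payoffs 60, 61, 30, 69 → best response C4.
Column against D: payoffs 24, 97, 93, 66 → best response C2.
Mutual best responses: (D, C2).

The unique pure-strategy Nash equilibrium is (D, C2).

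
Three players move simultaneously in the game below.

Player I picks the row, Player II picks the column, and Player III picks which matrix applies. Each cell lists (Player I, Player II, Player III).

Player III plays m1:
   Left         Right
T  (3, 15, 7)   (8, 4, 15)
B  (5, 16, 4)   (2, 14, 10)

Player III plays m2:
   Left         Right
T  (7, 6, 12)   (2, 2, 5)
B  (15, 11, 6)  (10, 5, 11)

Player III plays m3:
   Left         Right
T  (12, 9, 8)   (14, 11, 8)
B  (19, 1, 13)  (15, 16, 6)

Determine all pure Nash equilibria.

This game has no pure Nash equilibrium.

For each player, find the best response to each opponent profile; mutual best responses are the pure NE.
Player I against (Left, m1): payoffs 3, 5 → best response B.
Player I against (Left, m2): payoffs 7, 15 → best response B.
Player I against (Left, m3): payoffs 12, 19 → best response B.
Player I against (Right, m1): payoffs 8, 2 → best response T.
Player I against (Right, m2): payoffs 2, 10 → best response B.
Player I against (Right, m3): payoffs 14, 15 → best response B.
Player II against (T, m1): payoffs 15, 4 → best response Left.
Player II against (T, m2): payoffs 6, 2 → best response Left.
Player II against (T, m3): payoffs 9, 11 → best response Right.
Player II against (B, m1): payoffs 16, 14 → best response Left.
Player II against (B, m2): payoffs 11, 5 → best response Left.
Player II against (B, m3): payoffs 1, 16 → best response Right.
Player III against (T, Left): payoffs 7, 12, 8 → best response m2.
Player III against (T, Right): payoffs 15, 5, 8 → best response m1.
Player III against (B, Left): payoffs 4, 6, 13 → best response m3.
Player III against (B, Right): payoffs 10, 11, 6 → best response m2.
No profile is a mutual best response for all players.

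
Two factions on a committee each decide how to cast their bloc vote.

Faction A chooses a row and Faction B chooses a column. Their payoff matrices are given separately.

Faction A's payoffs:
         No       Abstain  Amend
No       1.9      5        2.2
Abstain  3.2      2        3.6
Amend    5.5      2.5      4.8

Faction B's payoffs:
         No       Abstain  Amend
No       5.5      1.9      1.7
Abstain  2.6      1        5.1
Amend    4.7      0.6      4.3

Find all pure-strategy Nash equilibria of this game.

(Amend, No)

(No, No): Faction A can switch to Abstain (1.9 → 3.2). Not NE.
(No, Abstain): Faction B can switch to No (1.9 → 5.5). Not NE.
(No, Amend): Faction A can switch to Abstain (2.2 → 3.6). Not NE.
(Abstain, No): Faction A can switch to Amend (3.2 → 5.5). Not NE.
(Abstain, Abstain): Faction A can switch to No (2 → 5). Not NE.
(Abstain, Amend): Faction A can switch to Amend (3.6 → 4.8). Not NE.
(Amend, No): Faction A gets 5.5, best alternative 3.2; Faction B gets 4.7, best alternative 4.3. No profitable deviation — NE.
(Amend, Abstain): Faction A can switch to No (2.5 → 5). Not NE.
(Amend, Amend): Faction B can switch to No (4.3 → 4.7). Not NE.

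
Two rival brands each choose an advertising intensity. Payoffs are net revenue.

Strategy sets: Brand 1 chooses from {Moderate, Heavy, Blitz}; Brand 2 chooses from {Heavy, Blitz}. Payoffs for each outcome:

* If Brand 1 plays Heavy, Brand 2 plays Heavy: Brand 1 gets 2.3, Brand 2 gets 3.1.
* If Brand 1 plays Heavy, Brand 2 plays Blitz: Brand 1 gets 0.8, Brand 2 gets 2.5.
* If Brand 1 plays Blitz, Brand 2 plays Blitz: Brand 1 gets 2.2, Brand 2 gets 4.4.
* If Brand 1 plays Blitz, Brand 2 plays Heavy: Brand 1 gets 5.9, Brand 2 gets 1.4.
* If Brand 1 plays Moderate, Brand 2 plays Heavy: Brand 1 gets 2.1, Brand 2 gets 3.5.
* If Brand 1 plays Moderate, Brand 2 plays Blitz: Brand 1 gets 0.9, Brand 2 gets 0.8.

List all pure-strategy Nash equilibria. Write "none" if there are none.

Brand 1 against Heavy: payoffs 2.1, 2.3, 5.9 → best response Blitz.
Brand 1 against Blitz: payoffs 0.9, 0.8, 2.2 → best response Blitz.
Brand 2 against Moderate: payoffs 3.5, 0.8 → best response Heavy.
Brand 2 against Heavy: payoffs 3.1, 2.5 → best response Heavy.
Brand 2 against Blitz: payoffs 1.4, 4.4 → best response Blitz.
Mutual best responses: (Blitz, Blitz).

Pure NE: (Blitz, Blitz)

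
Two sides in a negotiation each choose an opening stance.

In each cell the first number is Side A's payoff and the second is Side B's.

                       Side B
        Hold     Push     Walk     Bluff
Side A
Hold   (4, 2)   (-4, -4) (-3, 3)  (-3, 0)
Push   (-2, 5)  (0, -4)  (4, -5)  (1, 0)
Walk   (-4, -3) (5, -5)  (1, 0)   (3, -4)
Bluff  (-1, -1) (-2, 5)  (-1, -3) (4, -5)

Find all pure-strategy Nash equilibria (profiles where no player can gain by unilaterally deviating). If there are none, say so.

No pure-strategy Nash equilibrium.

(Hold, Hold): Side B can switch to Walk (2 → 3). Not NE.
(Hold, Push): Side A can switch to Push (-4 → 0). Not NE.
(Hold, Walk): Side A can switch to Push (-3 → 4). Not NE.
(Hold, Bluff): Side A can switch to Push (-3 → 1). Not NE.
(Push, Hold): Side A can switch to Hold (-2 → 4). Not NE.
(Push, Push): Side A can switch to Walk (0 → 5). Not NE.
(Push, Walk): Side B can switch to Hold (-5 → 5). Not NE.
(Push, Bluff): Side A can switch to Walk (1 → 3). Not NE.
(Walk, Hold): Side A can switch to Hold (-4 → 4). Not NE.
(Walk, Push): Side B can switch to Hold (-5 → -3). Not NE.
(Walk, Walk): Side A can switch to Push (1 → 4). Not NE.
(Walk, Bluff): Side A can switch to Bluff (3 → 4). Not NE.
(The remaining 4 profiles each have a profitable deviation by the same check.)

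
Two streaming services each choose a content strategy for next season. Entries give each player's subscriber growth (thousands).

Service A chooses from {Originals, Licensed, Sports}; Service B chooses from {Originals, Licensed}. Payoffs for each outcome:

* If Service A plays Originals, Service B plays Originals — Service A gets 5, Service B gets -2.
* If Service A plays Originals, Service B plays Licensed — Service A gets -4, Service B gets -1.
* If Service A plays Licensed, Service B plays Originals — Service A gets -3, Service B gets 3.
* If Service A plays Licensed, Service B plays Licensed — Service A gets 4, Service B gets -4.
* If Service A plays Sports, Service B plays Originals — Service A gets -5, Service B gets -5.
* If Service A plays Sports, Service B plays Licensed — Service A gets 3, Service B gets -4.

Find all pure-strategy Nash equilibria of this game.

(Originals, Originals): Service B can switch to Licensed (-2 → -1). Not NE.
(Originals, Licensed): Service A can switch to Licensed (-4 → 4). Not NE.
(Licensed, Originals): Service A can switch to Originals (-3 → 5). Not NE.
(Licensed, Licensed): Service B can switch to Originals (-4 → 3). Not NE.
(Sports, Originals): Service A can switch to Originals (-5 → 5). Not NE.
(Sports, Licensed): Service A can switch to Licensed (3 → 4). Not NE.

none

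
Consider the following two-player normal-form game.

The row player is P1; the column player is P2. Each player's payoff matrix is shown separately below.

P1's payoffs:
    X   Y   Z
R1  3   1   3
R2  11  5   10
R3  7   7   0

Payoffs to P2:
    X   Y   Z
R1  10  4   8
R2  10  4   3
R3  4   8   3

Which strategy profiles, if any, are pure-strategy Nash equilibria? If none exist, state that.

P1 against X: payoffs 3, 11, 7 → best response R2.
P1 against Y: payoffs 1, 5, 7 → best response R3.
P1 against Z: payoffs 3, 10, 0 → best response R2.
P2 against R1: payoffs 10, 4, 8 → best response X.
P2 against R2: payoffs 10, 4, 3 → best response X.
P2 against R3: payoffs 4, 8, 3 → best response Y.
Mutual best responses: (R2, X); (R3, Y).

Pure-strategy Nash equilibria: (R2, X), (R3, Y)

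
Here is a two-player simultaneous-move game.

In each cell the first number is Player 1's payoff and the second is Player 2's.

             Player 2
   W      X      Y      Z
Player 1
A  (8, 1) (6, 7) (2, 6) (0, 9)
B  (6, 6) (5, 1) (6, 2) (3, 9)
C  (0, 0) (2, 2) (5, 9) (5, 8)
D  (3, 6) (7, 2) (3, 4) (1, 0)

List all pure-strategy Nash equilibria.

This game has no pure Nash equilibrium.

Player 1 against W: payoffs 8, 6, 0, 3 → best response A.
Player 1 against X: payoffs 6, 5, 2, 7 → best response D.
Player 1 against Y: payoffs 2, 6, 5, 3 → best response B.
Player 1 against Z: payoffs 0, 3, 5, 1 → best response C.
Player 2 against A: payoffs 1, 7, 6, 9 → best response Z.
Player 2 against B: payoffs 6, 1, 2, 9 → best response Z.
Player 2 against C: payoffs 0, 2, 9, 8 → best response Y.
Player 2 against D: payoffs 6, 2, 4, 0 → best response W.
No profile is a mutual best response for all players.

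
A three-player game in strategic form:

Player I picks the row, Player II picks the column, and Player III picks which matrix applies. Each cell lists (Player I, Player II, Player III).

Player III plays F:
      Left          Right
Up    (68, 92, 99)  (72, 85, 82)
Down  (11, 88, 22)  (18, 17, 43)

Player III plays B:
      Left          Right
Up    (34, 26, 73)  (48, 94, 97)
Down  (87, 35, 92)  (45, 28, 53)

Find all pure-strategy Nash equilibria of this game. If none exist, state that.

Player I against (Left, F): payoffs 68, 11 → best response Up.
Player I against (Left, B): payoffs 34, 87 → best response Down.
Player I against (Right, F): payoffs 72, 18 → best response Up.
Player I against (Right, B): payoffs 48, 45 → best response Up.
Player II against (Up, F): payoffs 92, 85 → best response Left.
Player II against (Up, B): payoffs 26, 94 → best response Right.
Player II against (Down, F): payoffs 88, 17 → best response Left.
Player II against (Down, B): payoffs 35, 28 → best response Left.
Player III against (Up, Left): payoffs 99, 73 → best response F.
Player III against (Up, Right): payoffs 82, 97 → best response B.
Player III against (Down, Left): payoffs 22, 92 → best response B.
Player III against (Down, Right): payoffs 43, 53 → best response B.
Mutual best responses: (Up, Left, F); (Up, Right, B); (Down, Left, B).

Pure-strategy Nash equilibria: (Up, Left, F), (Up, Right, B), (Down, Left, B)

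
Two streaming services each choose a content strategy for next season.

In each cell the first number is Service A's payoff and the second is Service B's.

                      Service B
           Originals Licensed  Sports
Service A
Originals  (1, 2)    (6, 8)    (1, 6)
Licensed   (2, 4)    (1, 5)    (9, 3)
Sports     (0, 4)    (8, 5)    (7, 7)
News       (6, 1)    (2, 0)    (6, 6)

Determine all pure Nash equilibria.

Service A against Originals: payoffs 1, 2, 0, 6 → best response News.
Service A against Licensed: payoffs 6, 1, 8, 2 → best response Sports.
Service A against Sports: payoffs 1, 9, 7, 6 → best response Licensed.
Service B against Originals: payoffs 2, 8, 6 → best response Licensed.
Service B against Licensed: payoffs 4, 5, 3 → best response Licensed.
Service B against Sports: payoffs 4, 5, 7 → best response Sports.
Service B against News: payoffs 1, 0, 6 → best response Sports.
No profile is a mutual best response for all players.

No pure-strategy Nash equilibrium.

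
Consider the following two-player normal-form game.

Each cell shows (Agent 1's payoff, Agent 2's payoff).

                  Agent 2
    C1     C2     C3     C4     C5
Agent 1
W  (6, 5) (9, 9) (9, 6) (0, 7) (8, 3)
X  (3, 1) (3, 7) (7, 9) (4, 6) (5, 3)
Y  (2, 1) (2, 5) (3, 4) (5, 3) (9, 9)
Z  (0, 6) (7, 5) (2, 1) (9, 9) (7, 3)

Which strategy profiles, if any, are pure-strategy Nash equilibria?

Pure-strategy Nash equilibria: (W, C2), (Y, C5), (Z, C4)

(W, C1): Agent 2 can switch to C2 (5 → 9). Not NE.
(W, C2): Agent 1 gets 9, best alternative 7; Agent 2 gets 9, best alternative 7. No profitable deviation — NE.
(W, C3): Agent 2 can switch to C2 (6 → 9). Not NE.
(W, C4): Agent 1 can switch to X (0 → 4). Not NE.
(W, C5): Agent 1 can switch to Y (8 → 9). Not NE.
(X, C1): Agent 1 can switch to W (3 → 6). Not NE.
(X, C2): Agent 1 can switch to W (3 → 9). Not NE.
(X, C3): Agent 1 can switch to W (7 → 9). Not NE.
(X, C4): Agent 1 can switch to Y (4 → 5). Not NE.
(X, C5): Agent 1 can switch to W (5 → 8). Not NE.
(Y, C1): Agent 1 can switch to W (2 → 6). Not NE.
(Y, C2): Agent 1 can switch to W (2 → 9). Not NE.
(Y, C3): Agent 1 can switch to W (3 → 9). Not NE.
(Y, C5): Agent 1 gets 9, best alternative 8; Agent 2 gets 9, best alternative 5. No profitable deviation — NE.
(Z, C4): Agent 1 gets 9, best alternative 5; Agent 2 gets 9, best alternative 6. No profitable deviation — NE.
(The remaining 5 profiles each have a profitable deviation by the same check.)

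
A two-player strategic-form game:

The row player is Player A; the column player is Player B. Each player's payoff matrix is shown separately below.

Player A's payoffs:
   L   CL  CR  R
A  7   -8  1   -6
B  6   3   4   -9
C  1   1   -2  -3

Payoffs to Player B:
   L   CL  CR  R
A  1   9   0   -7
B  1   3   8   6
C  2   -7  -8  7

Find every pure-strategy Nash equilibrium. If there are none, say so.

Player A against L: payoffs 7, 6, 1 → best response A.
Player A against CL: payoffs -8, 3, 1 → best response B.
Player A against CR: payoffs 1, 4, -2 → best response B.
Player A against R: payoffs -6, -9, -3 → best response C.
Player B against A: payoffs 1, 9, 0, -7 → best response CL.
Player B against B: payoffs 1, 3, 8, 6 → best response CR.
Player B against C: payoffs 2, -7, -8, 7 → best response R.
Mutual best responses: (B, CR); (C, R).

Pure-strategy Nash equilibria: (B, CR); (C, R)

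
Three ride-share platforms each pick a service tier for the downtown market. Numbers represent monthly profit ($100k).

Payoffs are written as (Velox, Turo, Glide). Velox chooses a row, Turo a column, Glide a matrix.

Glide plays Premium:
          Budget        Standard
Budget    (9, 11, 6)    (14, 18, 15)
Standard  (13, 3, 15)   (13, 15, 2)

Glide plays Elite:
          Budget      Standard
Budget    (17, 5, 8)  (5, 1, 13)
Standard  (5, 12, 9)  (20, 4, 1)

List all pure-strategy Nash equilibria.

Pure-strategy Nash equilibria: (Budget, Budget, Elite), (Budget, Standard, Premium)

For each player, find the best response to each opponent profile; mutual best responses are the pure NE.
Velox against (Budget, Premium): payoffs 9, 13 → best response Standard.
Velox against (Budget, Elite): payoffs 17, 5 → best response Budget.
Velox against (Standard, Premium): payoffs 14, 13 → best response Budget.
Velox against (Standard, Elite): payoffs 5, 20 → best response Standard.
Turo against (Budget, Premium): payoffs 11, 18 → best response Standard.
Turo against (Budget, Elite): payoffs 5, 1 → best response Budget.
Turo against (Standard, Premium): payoffs 3, 15 → best response Standard.
Turo against (Standard, Elite): payoffs 12, 4 → best response Budget.
Glide against (Budget, Budget): payoffs 6, 8 → best response Elite.
Glide against (Budget, Standard): payoffs 15, 13 → best response Premium.
Glide against (Standard, Budget): payoffs 15, 9 → best response Premium.
Glide against (Standard, Standard): payoffs 2, 1 → best response Premium.
Mutual best responses: (Budget, Budget, Elite); (Budget, Standard, Premium).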